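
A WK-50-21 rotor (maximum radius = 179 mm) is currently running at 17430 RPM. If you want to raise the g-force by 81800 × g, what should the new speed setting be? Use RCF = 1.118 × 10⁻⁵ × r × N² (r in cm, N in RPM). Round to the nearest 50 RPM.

r = 179 mm = 17.9 cm
Current RCF = 1.118 × 10⁻⁵ × 17.9 × (17430)² = 1.118 × 10⁻⁵ × 17.9 × 303,804,900 ≈ 60,798 × g
Target RCF = 60,798 + 81,800 = 142,598 × g
N² = 142,598 / (20.0122 × 10⁻⁵) = 712,555,341
N ≈ √712,555,341 ≈ 26,693.7

N₂ ≈ 26700 RPM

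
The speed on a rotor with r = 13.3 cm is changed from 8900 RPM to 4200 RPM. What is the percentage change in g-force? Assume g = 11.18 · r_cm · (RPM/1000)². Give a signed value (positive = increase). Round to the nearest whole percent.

-78%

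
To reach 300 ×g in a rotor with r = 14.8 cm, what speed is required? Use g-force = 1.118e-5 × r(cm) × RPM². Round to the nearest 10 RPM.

N ≈ 1350 RPM

300 = 1.118 × 10⁻⁵ × 14.8 × N²
N² = 300 / (16.5464 × 10⁻⁵) = 1,813,083
N ≈ √1,813,083 ≈ 1,346.5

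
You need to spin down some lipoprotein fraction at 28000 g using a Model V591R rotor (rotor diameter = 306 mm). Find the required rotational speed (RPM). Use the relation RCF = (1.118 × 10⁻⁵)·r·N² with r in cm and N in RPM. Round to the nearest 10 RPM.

r = 306 mm / 2 = 153 mm = 15.3 cm
28,000 = 1.118 × 10⁻⁵ × 15.3 × N²
N² = 28,000 / (17.1054 × 10⁻⁵) = 163,690,998
N ≈ √163,690,998 ≈ 12,794.2

≈ 12790 RPM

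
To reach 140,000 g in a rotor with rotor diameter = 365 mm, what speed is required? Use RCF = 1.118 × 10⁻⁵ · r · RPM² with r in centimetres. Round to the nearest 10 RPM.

26190 RPM

r = 365 mm / 2 = 182.5 mm = 18.25 cm
RCF = 1.118 × 10⁻⁵ × r × N²
140,000 = 1.118 × 10⁻⁵ × 18.25 × N²
N² = 140,000 / (20.4035 × 10⁻⁵) = 686,156,787
N ≈ √686,156,787 ≈ 26,194.6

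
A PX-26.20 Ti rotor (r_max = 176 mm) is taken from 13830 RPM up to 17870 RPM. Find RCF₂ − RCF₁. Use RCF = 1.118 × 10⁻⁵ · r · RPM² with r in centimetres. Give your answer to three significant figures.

r = 176 mm = 17.6 cm
RCF₁ = 1.118 × 10⁻⁵ × 17.6 × (13830)² = 1.118 × 10⁻⁵ × 17.6 × 191,268,900 ≈ 37,635.6 × g
RCF₂ = 1.118 × 10⁻⁵ × 17.6 × (17870)² = 1.118 × 10⁻⁵ × 17.6 × 319,336,900 ≈ 62,835.3 × g
Increase = 62,835.3 − 37,635.6 = 25,199.7

25200 × g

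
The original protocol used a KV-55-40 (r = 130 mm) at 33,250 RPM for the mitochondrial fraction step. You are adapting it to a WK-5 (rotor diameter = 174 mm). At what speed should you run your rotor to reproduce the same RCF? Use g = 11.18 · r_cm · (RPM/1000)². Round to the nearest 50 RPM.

Original rotor: r = 130 mm = 13.0 cm
RCF = 11.18 × r × (N/1000)²
RCF_original = 11.18 × 13 × (33.25)² = 11.18 × 13 × 1,105.5625 ≈ 160,682.5 × g
Your rotor: r = 174 mm / 2 = 87 mm = 8.7 cm
160,682.5 = 11.18 × 8.7 × (N/1000)²
(N/1000)² = 160,682.5 / 97.266 = 1651.99
N = 1000 × √1651.99 ≈ 40,644.7

40650 RPM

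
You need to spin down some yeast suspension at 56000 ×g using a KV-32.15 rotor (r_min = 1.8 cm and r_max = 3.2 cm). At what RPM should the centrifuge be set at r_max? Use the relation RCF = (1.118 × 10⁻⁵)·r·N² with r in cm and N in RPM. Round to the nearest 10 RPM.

39560 RPM

Use r_max = 3.2 cm.
56,000 = 1.118 × 10⁻⁵ × 3.2 × N²
N² = 56,000 / (3.5776 × 10⁻⁵) = 1,565,295,170
N ≈ √1,565,295,170 ≈ 39,563.8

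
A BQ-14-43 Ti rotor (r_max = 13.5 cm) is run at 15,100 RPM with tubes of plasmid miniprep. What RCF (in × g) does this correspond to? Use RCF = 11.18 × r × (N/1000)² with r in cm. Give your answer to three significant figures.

RCF = 11.18 × 13.5 × (15.1)² = 11.18 × 13.5 × 228.01 ≈ 34,413.5 × g

34400 × g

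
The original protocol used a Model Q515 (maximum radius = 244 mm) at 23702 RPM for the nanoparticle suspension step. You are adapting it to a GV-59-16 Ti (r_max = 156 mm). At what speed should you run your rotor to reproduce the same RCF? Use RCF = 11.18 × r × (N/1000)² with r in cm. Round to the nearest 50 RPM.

Original rotor: r = 244 mm = 24.4 cm
RCF_original = 11.18 × 24.4 × (23.702)² = 11.18 × 24.4 × 561.784804 ≈ 153,250.4 × g
Your rotor: r = 156 mm = 15.6 cm
153,250.4 = 11.18 × 15.6 × (N/1000)²
(N/1000)² = 153,250.4 / 174.408 = 878.6891
N = 1000 × √878.6891 ≈ 29,642.7

≈ 29650 RPM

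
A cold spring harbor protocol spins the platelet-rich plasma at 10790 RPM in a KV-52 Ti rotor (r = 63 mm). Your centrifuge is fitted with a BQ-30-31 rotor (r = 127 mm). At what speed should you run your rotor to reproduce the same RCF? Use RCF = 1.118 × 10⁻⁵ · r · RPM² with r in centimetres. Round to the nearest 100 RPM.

≈ 7600 RPM

Original rotor: r = 63 mm = 6.3 cm
RCF = 1.118 × 10⁻⁵ × r × N²
RCF_original = 1.118 × 10⁻⁵ × 6.3 × (10790)² = 1.118 × 10⁻⁵ × 6.3 × 116,424,100 ≈ 8,200.2 × g
Your rotor: r = 127 mm = 12.7 cm
8,200.2 = 1.118 × 10⁻⁵ × 12.7 × N²
N² = 8,200.2 / (14.1986 × 10⁻⁵) = 57,753,581
N ≈ √57,753,581 ≈ 7,599.6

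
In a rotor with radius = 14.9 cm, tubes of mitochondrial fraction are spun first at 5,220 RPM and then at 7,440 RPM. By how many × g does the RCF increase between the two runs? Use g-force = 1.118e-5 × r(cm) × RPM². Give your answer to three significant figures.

4680 × g

RCF₁ = 1.118 × 10⁻⁵ × 14.9 × (5220)² = 1.118 × 10⁻⁵ × 14.9 × 27,248,400 ≈ 4,539.1 × g
RCF₂ = 1.118 × 10⁻⁵ × 14.9 × (7440)² = 1.118 × 10⁻⁵ × 14.9 × 55,353,600 ≈ 9,220.9 × g
Increase = 9,220.9 − 4,539.1 = 4,681.8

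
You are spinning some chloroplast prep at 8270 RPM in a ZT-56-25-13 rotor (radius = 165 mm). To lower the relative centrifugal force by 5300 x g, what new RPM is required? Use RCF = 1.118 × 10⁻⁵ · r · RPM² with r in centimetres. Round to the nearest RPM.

6298 RPM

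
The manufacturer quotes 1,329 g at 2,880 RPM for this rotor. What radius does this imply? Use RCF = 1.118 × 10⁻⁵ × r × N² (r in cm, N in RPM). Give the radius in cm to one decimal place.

r ≈ 14.3 cm

RCF = 1.118 × 10⁻⁵ × r × N²
1329 = 1.118 × 10⁻⁵ × r × (2880)²
r = 1329 / (1.118 × 10⁻⁵ × 8,294,400) = 1329 / 92.73139 ≈ 14.332 cm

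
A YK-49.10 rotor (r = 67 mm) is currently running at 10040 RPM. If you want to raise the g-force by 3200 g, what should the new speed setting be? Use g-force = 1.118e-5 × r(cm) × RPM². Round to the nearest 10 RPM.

r = 67 mm = 6.7 cm
Current RCF = 1.118 × 10⁻⁵ × 6.7 × (10040)² = 1.118 × 10⁻⁵ × 6.7 × 100,801,600 ≈ 7,550.6 × g
Target RCF = 7,550.6 + 3,200 = 10,750.6 × g
N² = 10,750.6 / (7.4906 × 10⁻⁵) = 143,521,213
N ≈ √143,521,213 ≈ 11,980.0

≈ 11980 RPM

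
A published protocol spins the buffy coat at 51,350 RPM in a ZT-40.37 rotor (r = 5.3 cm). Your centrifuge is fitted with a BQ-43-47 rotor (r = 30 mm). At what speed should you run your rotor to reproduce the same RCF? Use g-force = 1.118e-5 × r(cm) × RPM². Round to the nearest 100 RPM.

RCF = 1.118 × 10⁻⁵ × r × N²
RCF_original = 1.118 × 10⁻⁵ × 5.3 × (51350)² = 1.118 × 10⁻⁵ × 5.3 × 2,636,822,500 ≈ 156,242.3 × g
Your rotor: r = 30 mm = 3.0 cm
156,242.3 = 1.118 × 10⁻⁵ × 3 × N²
N² = 156,242.3 / (3.354 × 10⁻⁵) = 4,658,387,001
N ≈ √4,658,387,001 ≈ 68,252.4

68300 RPM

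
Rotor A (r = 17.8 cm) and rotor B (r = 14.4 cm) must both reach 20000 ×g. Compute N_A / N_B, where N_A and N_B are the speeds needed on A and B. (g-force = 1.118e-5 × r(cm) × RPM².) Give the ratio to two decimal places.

0.90

At fixed RCF, N ∝ 1/√r, so N_A/N_B = √(r_B/r_A) = √(14.4/17.8) = √0.808989 = 0.8994.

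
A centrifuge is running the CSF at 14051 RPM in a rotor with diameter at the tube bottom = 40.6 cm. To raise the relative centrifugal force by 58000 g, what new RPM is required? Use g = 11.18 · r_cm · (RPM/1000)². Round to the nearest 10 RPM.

r = 40.6 / 2 = 20.3 cm
Current RCF = 11.18 × 20.3 × (14.051)² = 11.18 × 20.3 × 197.430601 ≈ 44,807.7 × g
Target RCF = 44,807.7 + 58,000 = 102,807.7 × g
(N/1000)² = 102,807.7 / 226.954 = 452.9892
N = 1000 × √452.9892 ≈ 21,283.5

N₂ ≈ 21280 RPM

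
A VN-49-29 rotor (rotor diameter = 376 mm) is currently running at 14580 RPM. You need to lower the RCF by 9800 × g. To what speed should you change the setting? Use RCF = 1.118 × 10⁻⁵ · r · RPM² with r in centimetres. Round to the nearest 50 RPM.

r = 376 mm / 2 = 188 mm = 18.8 cm
Current RCF = 1.118 × 10⁻⁵ × 18.8 × (14580)² = 1.118 × 10⁻⁵ × 18.8 × 212,576,400 ≈ 44,680.2 × g
Target RCF = 44,680.2 − 9,800 = 34,880.2 × g
N² = 34,880.2 / (21.0184 × 10⁻⁵) = 165,950,786
N ≈ √165,950,786 ≈ 12,882.2

12900 RPM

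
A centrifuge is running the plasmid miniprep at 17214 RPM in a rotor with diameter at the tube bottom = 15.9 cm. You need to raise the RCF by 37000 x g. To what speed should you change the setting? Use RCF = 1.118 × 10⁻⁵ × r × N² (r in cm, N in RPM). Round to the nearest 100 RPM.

N₂ ≈ 26700 RPM

r = 15.9 / 2 = 7.95 cm
Current RCF = 1.118 × 10⁻⁵ × 7.95 × (17214)² = 1.118 × 10⁻⁵ × 7.95 × 296,321,796 ≈ 26,337.4 × g
Target RCF = 26,337.4 + 37,000 = 63,337.4 × g
N² = 63,337.4 / (8.8881 × 10⁻⁵) = 712,608,994
N ≈ √712,608,994 ≈ 26,694.7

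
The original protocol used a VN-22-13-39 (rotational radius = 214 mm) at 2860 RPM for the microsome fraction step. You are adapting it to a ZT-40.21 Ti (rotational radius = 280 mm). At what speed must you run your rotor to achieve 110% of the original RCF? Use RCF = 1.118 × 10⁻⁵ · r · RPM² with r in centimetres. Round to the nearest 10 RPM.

Original rotor: r = 214 mm = 21.4 cm
RCF = 1.118 × 10⁻⁵ × r × N²
RCF_original = 1.118 × 10⁻⁵ × 21.4 × (2860)² = 1.118 × 10⁻⁵ × 21.4 × 8,179,600 ≈ 1,957 × g
Target RCF = 1.1 × 1,957 ≈ 2,152.7 × g
Your rotor: r = 280 mm = 28.0 cm
2,152.7 = 1.118 × 10⁻⁵ × 28 × N²
N² = 2,152.7 / (31.304 × 10⁻⁵) = 6,876,757
N ≈ √6,876,757 ≈ 2,622.4

≈ 2620 RPM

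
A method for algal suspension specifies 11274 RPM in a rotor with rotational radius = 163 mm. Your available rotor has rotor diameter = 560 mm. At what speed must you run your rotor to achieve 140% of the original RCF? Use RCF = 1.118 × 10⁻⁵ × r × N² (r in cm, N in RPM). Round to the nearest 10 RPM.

≈ 10180 RPM

Original rotor: r = 163 mm = 16.3 cm
RCF = 1.118 × 10⁻⁵ × r × N²
RCF_original = 1.118 × 10⁻⁵ × 16.3 × (11274)² = 1.118 × 10⁻⁵ × 16.3 × 127,103,076 ≈ 23,162.5 × g
Target RCF = 1.4 × 23,162.5 ≈ 32,427.5 × g
Your rotor: r = 560 mm / 2 = 280 mm = 28 cm
32,427.5 = 1.118 × 10⁻⁵ × 28 × N²
N² = 32,427.5 / (31.304 × 10⁻⁵) = 103,588,998
N ≈ √103,588,998 ≈ 10,177.9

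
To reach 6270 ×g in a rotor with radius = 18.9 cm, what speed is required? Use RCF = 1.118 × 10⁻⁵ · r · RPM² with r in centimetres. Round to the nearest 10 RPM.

N ≈ 5450 RPM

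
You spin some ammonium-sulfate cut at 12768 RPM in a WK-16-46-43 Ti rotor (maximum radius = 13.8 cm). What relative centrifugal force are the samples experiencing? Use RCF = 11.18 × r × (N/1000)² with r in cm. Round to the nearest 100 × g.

RCF = 11.18 × r × (N/1000)²
RCF = 11.18 × 13.8 × (12.768)² = 11.18 × 13.8 × 163.021824 ≈ 25,151.7 × g

≈ 25200 g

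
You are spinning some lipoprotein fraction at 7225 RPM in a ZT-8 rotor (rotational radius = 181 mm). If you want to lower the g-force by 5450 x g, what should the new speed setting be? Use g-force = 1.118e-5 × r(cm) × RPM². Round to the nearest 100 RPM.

r = 181 mm = 18.1 cm
Current RCF = 1.118 × 10⁻⁵ × 18.1 × (7225)² = 1.118 × 10⁻⁵ × 18.1 × 52,200,625 ≈ 10,563.2 × g
Target RCF = 10,563.2 − 5,450 = 5,113.2 × g
N² = 5,113.2 / (20.2358 × 10⁻⁵) = 25,268,089
N ≈ √25,268,089 ≈ 5,026.7

≈ 5000 RPM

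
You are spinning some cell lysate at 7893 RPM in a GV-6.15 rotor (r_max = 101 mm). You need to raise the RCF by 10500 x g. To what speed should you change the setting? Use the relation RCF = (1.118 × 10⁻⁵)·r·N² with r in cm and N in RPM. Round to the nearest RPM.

r = 101 mm = 10.1 cm
Current RCF = 1.118 × 10⁻⁵ × 10.1 × (7893)² = 1.118 × 10⁻⁵ × 10.1 × 62,299,449 ≈ 7,034.7 × g
Target RCF = 7,034.7 + 10,500 = 17,534.7 × g
N² = 17,534.7 / (11.2918 × 10⁻⁵) = 155,287,022
N ≈ √155,287,022 ≈ 12,461.4

N₂ ≈ 12461 RPM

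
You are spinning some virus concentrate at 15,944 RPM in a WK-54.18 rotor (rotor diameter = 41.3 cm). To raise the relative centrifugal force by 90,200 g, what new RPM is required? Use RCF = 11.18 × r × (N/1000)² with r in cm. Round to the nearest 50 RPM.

N₂ ≈ 25400 RPM

r = 41.3 / 2 = 20.65 cm
Current RCF = 11.18 × 20.65 × (15.944)² = 11.18 × 20.65 × 254.211136 ≈ 58,689 × g
Target RCF = 58,689 + 90,200 = 148,889 × g
(N/1000)² = 148,889 / 230.867 = 644.9124
N = 1000 × √644.9124 ≈ 25,395.1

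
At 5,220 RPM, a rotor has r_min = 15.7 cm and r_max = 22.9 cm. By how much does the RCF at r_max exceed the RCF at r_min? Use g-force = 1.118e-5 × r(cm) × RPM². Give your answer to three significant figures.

2190 × g

RCF_max = 1.118 × 10⁻⁵ × 22.9 × (5220)² = 1.118 × 10⁻⁵ × 22.9 × 27,248,400 ≈ 6,976.2 × g
RCF_min = 1.118 × 10⁻⁵ × 15.7 × (5220)² = 1.118 × 10⁻⁵ × 15.7 × 27,248,400 ≈ 4,782.8 × g
ΔRCF = 6,976.2 − 4,782.8 = 2,193.4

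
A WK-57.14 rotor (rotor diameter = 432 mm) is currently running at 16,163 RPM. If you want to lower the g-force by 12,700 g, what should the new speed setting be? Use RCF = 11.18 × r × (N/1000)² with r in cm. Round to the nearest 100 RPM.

N₂ ≈ 14400 RPM

r = 432 mm / 2 = 216 mm = 21.6 cm
Current RCF = 11.18 × 21.6 × (16.163)² = 11.18 × 21.6 × 261.242569 ≈ 63,086.9 × g
Target RCF = 63,086.9 − 12,700 = 50,386.9 × g
(N/1000)² = 50,386.9 / 241.488 = 208.6518
N = 1000 × √208.6518 ≈ 14,444.8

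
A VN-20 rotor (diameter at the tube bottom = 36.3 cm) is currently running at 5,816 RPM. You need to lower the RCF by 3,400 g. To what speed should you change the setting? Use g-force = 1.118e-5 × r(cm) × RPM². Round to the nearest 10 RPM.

≈ 4130 RPM

r = 36.3 / 2 = 18.15 cm
Current RCF = 1.118 × 10⁻⁵ × 18.15 × (5816)² = 1.118 × 10⁻⁵ × 18.15 × 33,825,856 ≈ 6,863.8 × g
Target RCF = 6,863.8 − 3,400 = 3,463.8 × g
N² = 3,463.8 / (20.2917 × 10⁻⁵) = 17,070,034
N ≈ √17,070,034 ≈ 4,131.6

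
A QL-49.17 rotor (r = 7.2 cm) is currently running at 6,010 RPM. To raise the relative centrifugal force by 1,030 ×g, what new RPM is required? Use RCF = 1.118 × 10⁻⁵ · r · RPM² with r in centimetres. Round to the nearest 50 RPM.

Current RCF = 1.118 × 10⁻⁵ × 7.2 × (6010)² = 1.118 × 10⁻⁵ × 7.2 × 36,120,100 ≈ 2,907.5 × g
Target RCF = 2,907.5 + 1,030 = 3,937.5 × g
N² = 3,937.5 / (8.0496 × 10⁻⁵) = 48,915,474
N ≈ √48,915,474 ≈ 6,994.0

≈ 7000 RPM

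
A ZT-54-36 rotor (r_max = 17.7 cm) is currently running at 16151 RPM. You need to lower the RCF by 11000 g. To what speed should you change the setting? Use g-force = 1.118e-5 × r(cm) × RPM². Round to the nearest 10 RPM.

Current RCF = 1.118 × 10⁻⁵ × 17.7 × (16151)² = 1.118 × 10⁻⁵ × 17.7 × 260,854,801 ≈ 51,619.5 × g
Target RCF = 51,619.5 − 11,000 = 40,619.5 × g
N² = 40,619.5 / (19.7886 × 10⁻⁵) = 205,267,174
N ≈ √205,267,174 ≈ 14,327.1

≈ 14330 RPM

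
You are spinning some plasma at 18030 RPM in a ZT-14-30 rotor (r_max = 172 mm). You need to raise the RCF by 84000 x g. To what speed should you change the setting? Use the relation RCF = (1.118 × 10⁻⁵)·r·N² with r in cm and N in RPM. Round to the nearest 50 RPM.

≈ 27600 RPM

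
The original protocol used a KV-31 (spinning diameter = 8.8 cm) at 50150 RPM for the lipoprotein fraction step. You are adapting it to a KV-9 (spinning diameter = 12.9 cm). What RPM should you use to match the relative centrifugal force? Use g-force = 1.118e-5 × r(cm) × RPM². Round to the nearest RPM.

Original rotor: r = 8.8 / 2 = 4.4 cm
RCF_original = 1.118 × 10⁻⁵ × 4.4 × (50150)² = 1.118 × 10⁻⁵ × 4.4 × 2,515,022,500 ≈ 123,719 × g
Your rotor: r = 12.9 / 2 = 6.45 cm
123,719 = 1.118 × 10⁻⁵ × 6.45 × N²
N² = 123,719 / (7.2111 × 10⁻⁵) = 1,715,674,446
N ≈ √1,715,674,446 ≈ 41,420.7

41421 RPM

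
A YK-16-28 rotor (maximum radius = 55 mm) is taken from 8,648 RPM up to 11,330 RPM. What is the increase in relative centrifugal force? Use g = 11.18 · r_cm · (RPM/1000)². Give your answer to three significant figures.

3290 g

r = 55 mm = 5.5 cm
RCF₁ = 11.18 × 5.5 × (8.648)² = 11.18 × 5.5 × 74.787904 ≈ 4,598.7 × g
RCF₂ = 11.18 × 5.5 × (11.33)² = 11.18 × 5.5 × 128.3689 ≈ 7,893.4 × g
Increase = 7,893.4 − 4,598.7 = 3,294.7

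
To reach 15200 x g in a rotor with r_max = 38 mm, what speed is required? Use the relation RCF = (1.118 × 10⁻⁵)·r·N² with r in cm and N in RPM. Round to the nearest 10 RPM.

18920 RPM

r = 38 mm = 3.8 cm
15,200 = 1.118 × 10⁻⁵ × 3.8 × N²
N² = 15,200 / (4.2484 × 10⁻⁵) = 357,781,753
N ≈ √357,781,753 ≈ 18,915.1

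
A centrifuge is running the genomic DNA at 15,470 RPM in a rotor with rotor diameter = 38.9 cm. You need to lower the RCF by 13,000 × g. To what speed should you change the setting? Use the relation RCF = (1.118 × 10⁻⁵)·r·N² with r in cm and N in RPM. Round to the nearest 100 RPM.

13400 RPM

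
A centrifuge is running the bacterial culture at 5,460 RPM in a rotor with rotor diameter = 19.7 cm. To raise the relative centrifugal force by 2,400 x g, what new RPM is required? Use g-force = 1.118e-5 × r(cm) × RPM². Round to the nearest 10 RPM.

≈ 7180 RPM

r = 19.7 / 2 = 9.85 cm
Current RCF = 1.118 × 10⁻⁵ × 9.85 × (5460)² = 1.118 × 10⁻⁵ × 9.85 × 29,811,600 ≈ 3,282.9 × g
Target RCF = 3,282.9 + 2,400 = 5,682.9 × g
N² = 5,682.9 / (11.0123 × 10⁻⁵) = 51,605,023
N ≈ √51,605,023 ≈ 7,183.7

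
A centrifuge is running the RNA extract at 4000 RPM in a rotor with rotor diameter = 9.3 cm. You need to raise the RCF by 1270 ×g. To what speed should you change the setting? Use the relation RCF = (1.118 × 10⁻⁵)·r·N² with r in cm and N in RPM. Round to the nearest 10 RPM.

N₂ ≈ 6360 RPM

r = 9.3 / 2 = 4.65 cm
Current RCF = 1.118 × 10⁻⁵ × 4.65 × (4000)² = 1.118 × 10⁻⁵ × 4.65 × 16,000,000 ≈ 831.8 × g
Target RCF = 831.8 + 1,270 = 2,101.8 × g
N² = 2,101.8 / (5.1987 × 10⁻⁵) = 40,429,338
N ≈ √40,429,338 ≈ 6,358.4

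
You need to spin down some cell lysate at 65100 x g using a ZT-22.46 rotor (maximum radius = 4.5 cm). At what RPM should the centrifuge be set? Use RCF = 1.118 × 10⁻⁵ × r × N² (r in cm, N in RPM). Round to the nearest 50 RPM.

≈ 35950 RPM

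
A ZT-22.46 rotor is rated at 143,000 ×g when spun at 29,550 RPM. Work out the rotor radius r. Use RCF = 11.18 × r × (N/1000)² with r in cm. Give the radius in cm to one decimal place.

r ≈ 14.6 cm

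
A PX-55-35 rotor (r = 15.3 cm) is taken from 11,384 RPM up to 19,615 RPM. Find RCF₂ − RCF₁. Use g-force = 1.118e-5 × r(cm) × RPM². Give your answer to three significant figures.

RCF₁ = 1.118 × 10⁻⁵ × 15.3 × (11384)² = 1.118 × 10⁻⁵ × 15.3 × 129,595,456 ≈ 22,167.8 × g
RCF₂ = 1.118 × 10⁻⁵ × 15.3 × (19615)² = 1.118 × 10⁻⁵ × 15.3 × 384,748,225 ≈ 65,812.7 × g
Increase = 65,812.7 − 22,167.8 = 43,644.9

43600 x g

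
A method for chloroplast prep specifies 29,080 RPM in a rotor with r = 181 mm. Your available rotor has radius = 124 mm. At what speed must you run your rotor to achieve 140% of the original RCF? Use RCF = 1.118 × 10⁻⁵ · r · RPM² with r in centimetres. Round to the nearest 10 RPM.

Original rotor: r = 181 mm = 18.1 cm
RCF = 1.118 × 10⁻⁵ × r × N²
RCF_original = 1.118 × 10⁻⁵ × 18.1 × (29080)² = 1.118 × 10⁻⁵ × 18.1 × 845,646,400 ≈ 171,123.3 × g
Target RCF = 1.4 × 171,123.3 ≈ 239,572.6 × g
Your rotor: r = 124 mm = 12.4 cm
239,572.6 = 1.118 × 10⁻⁵ × 12.4 × N²
N² = 239,572.6 / (13.8632 × 10⁻⁵) = 1,728,119,049
N ≈ √1,728,119,049 ≈ 41,570.7

41570 RPM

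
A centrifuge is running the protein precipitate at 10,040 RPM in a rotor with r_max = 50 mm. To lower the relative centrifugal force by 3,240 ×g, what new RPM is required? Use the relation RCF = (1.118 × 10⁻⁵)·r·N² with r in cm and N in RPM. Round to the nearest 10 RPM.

≈ 6550 RPM

r = 50 mm = 5.0 cm
Current RCF = 1.118 × 10⁻⁵ × 5 × (10040)² = 1.118 × 10⁻⁵ × 5 × 100,801,600 ≈ 5,634.8 × g
Target RCF = 5,634.8 − 3,240 = 2,394.8 × g
N² = 2,394.8 / (5.59 × 10⁻⁵) = 42,840,787
N ≈ √42,840,787 ≈ 6,545.3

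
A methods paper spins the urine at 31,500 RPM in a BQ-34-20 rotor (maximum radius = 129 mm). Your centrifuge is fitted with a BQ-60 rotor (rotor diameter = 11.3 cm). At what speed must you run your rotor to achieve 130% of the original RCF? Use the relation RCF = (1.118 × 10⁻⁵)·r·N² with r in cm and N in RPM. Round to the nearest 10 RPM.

Original rotor: r = 129 mm = 12.9 cm
RCF = 1.118 × 10⁻⁵ × r × N²
RCF_original = 1.118 × 10⁻⁵ × 12.9 × (31500)² = 1.118 × 10⁻⁵ × 12.9 × 992,250,000 ≈ 143,104.3 × g
Target RCF = 1.3 × 143,104.3 ≈ 186,035.6 × g
Your rotor: r = 11.3 / 2 = 5.65 cm
186,035.6 = 1.118 × 10⁻⁵ × 5.65 × N²
N² = 186,035.6 / (6.3167 × 10⁻⁵) = 2,945,139,076
N ≈ √2,945,139,076 ≈ 54,269.1

≈ 54270 RPM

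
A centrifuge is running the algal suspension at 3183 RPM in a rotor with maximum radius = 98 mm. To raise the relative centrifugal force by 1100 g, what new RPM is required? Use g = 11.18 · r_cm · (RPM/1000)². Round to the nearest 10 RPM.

r = 98 mm = 9.8 cm
Current RCF = 11.18 × 9.8 × (3.183)² = 11.18 × 9.8 × 10.131489 ≈ 1,110 × g
Target RCF = 1,110 + 1,100 = 2,210 × g
(N/1000)² = 2,210 / 109.564 = 20.17086
N = 1000 × √20.17086 ≈ 4,491.2

≈ 4490 RPM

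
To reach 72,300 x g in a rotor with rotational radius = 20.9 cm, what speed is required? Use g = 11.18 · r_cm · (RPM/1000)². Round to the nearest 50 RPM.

≈ 17600 RPM

72,300 = 11.18 × 20.9 × (N/1000)²
(N/1000)² = 72,300 / 233.662 = 309.4213
N = 1000 × √309.4213 ≈ 17,590.4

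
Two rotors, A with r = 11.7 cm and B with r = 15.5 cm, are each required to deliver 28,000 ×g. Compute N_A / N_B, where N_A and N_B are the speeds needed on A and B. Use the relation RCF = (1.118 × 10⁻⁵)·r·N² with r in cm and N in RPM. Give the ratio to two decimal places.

1.15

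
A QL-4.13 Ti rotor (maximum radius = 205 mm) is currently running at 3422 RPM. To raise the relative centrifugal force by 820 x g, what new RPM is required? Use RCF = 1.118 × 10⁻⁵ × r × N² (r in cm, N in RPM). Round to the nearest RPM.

≈ 3910 RPM

r = 205 mm = 20.5 cm
Current RCF = 1.118 × 10⁻⁵ × 20.5 × (3422)² = 1.118 × 10⁻⁵ × 20.5 × 11,710,084 ≈ 2,683.8 × g
Target RCF = 2,683.8 + 820 = 3,503.8 × g
N² = 3,503.8 / (22.919 × 10⁻⁵) = 15,287,753
N ≈ √15,287,753 ≈ 3,910.0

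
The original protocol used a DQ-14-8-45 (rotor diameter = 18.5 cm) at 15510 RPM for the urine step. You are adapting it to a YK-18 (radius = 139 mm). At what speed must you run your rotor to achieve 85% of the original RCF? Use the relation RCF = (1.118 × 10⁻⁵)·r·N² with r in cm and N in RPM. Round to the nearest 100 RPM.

Original rotor: r = 18.5 / 2 = 9.25 cm
RCF_original = 1.118 × 10⁻⁵ × 9.25 × (15510)² = 1.118 × 10⁻⁵ × 9.25 × 240,560,100 ≈ 24,877.5 × g
Target RCF = 0.85 × 24,877.5 ≈ 21,145.9 × g
Your rotor: r = 139 mm = 13.9 cm
21,145.9 = 1.118 × 10⁻⁵ × 13.9 × N²
N² = 21,145.9 / (15.5402 × 10⁻⁵) = 136,072,251
N ≈ √136,072,251 ≈ 11,665.0

11700 RPM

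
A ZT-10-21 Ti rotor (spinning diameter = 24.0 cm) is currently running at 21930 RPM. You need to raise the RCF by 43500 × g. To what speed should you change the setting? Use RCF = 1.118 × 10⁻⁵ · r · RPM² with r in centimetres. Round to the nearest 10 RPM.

r = 24.0 / 2 = 12 cm
Current RCF = 1.118 × 10⁻⁵ × 12 × (21930)² = 1.118 × 10⁻⁵ × 12 × 480,924,900 ≈ 64,520.9 × g
Target RCF = 64,520.9 + 43,500 = 108,020.9 × g
N² = 108,020.9 / (13.416 × 10⁻⁵) = 805,164,729
N ≈ √805,164,729 ≈ 28,375.4

≈ 28380 RPM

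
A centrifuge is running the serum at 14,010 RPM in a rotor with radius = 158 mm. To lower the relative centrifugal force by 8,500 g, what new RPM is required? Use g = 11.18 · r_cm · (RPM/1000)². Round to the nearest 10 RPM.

12170 RPM

r = 158 mm = 15.8 cm
Current RCF = 11.18 × 15.8 × (14.01)² = 11.18 × 15.8 × 196.2801 ≈ 34,671.7 × g
Target RCF = 34,671.7 − 8,500 = 26,171.7 × g
(N/1000)² = 26,171.7 / 176.644 = 148.1607
N = 1000 × √148.1607 ≈ 12,172.1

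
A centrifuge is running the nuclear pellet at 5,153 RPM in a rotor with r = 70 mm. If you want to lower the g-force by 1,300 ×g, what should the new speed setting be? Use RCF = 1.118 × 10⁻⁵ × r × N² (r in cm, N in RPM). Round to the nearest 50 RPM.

3150 RPM

r = 70 mm = 7.0 cm
Current RCF = 1.118 × 10⁻⁵ × 7 × (5153)² = 1.118 × 10⁻⁵ × 7 × 26,553,409 ≈ 2,078.1 × g
Target RCF = 2,078.1 − 1,300 = 778.1 × g
N² = 778.1 / (7.826 × 10⁻⁵) = 9,942,499
N ≈ √9,942,499 ≈ 3,153.2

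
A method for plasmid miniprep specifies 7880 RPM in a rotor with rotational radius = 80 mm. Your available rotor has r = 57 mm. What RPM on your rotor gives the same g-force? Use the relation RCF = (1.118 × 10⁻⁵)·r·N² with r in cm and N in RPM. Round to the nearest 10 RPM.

9340 RPM

Original rotor: r = 80 mm = 8.0 cm
RCF_original = 1.118 × 10⁻⁵ × 8 × (7880)² = 1.118 × 10⁻⁵ × 8 × 62,094,400 ≈ 5,553.7 × g
Your rotor: r = 57 mm = 5.7 cm
5,553.7 = 1.118 × 10⁻⁵ × 5.7 × N²
N² = 5,553.7 / (6.3726 × 10⁻⁵) = 87,149,672
N ≈ √87,149,672 ≈ 9,335.4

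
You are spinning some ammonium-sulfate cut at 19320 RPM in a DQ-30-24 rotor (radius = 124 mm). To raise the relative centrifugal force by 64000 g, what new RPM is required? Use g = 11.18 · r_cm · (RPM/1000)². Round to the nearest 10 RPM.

N₂ ≈ 28890 RPM

r = 124 mm = 12.4 cm
Current RCF = 11.18 × 12.4 × (19.32)² = 11.18 × 12.4 × 373.2624 ≈ 51,746.1 × g
Target RCF = 51,746.1 + 64,000 = 115,746.1 × g
(N/1000)² = 115,746.1 / 138.632 = 834.9162
N = 1000 × √834.9162 ≈ 28,894.9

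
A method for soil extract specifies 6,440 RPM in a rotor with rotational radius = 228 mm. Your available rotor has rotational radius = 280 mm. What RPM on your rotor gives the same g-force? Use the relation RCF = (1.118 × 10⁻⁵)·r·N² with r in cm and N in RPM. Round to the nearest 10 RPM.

≈ 5810 RPM

Original rotor: r = 228 mm = 22.8 cm
RCF = 1.118 × 10⁻⁵ × r × N²
RCF_original = 1.118 × 10⁻⁵ × 22.8 × (6440)² = 1.118 × 10⁻⁵ × 22.8 × 41,473,600 ≈ 10,571.8 × g
Your rotor: r = 280 mm = 28.0 cm
10,571.8 = 1.118 × 10⁻⁵ × 28 × N²
N² = 10,571.8 / (31.304 × 10⁻⁵) = 33,771,403
N ≈ √33,771,403 ≈ 5,811.3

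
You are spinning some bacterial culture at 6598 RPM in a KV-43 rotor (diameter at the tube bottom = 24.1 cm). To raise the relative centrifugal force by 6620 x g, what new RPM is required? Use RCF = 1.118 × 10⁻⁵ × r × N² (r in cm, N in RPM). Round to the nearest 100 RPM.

9600 RPM

r = 24.1 / 2 = 12.05 cm
Current RCF = 1.118 × 10⁻⁵ × 12.05 × (6598)² = 1.118 × 10⁻⁵ × 12.05 × 43,533,604 ≈ 5,864.8 × g
Target RCF = 5,864.8 + 6,620 = 12,484.8 × g
N² = 12,484.8 / (13.4719 × 10⁻⁵) = 92,672,897
N ≈ √92,672,897 ≈ 9,626.7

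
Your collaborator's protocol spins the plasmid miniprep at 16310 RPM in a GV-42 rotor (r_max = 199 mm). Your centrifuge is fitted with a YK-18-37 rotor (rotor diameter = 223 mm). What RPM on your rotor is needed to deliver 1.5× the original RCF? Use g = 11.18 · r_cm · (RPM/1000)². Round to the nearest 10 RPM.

Original rotor: r = 199 mm = 19.9 cm
RCF_original = 11.18 × 19.9 × (16.31)² = 11.18 × 19.9 × 266.0161 ≈ 59,183.8 × g
Target RCF = 1.5 × 59,183.8 ≈ 88,775.7 × g
Your rotor: r = 223 mm / 2 = 111.5 mm = 11.15 cm
88,775.7 = 11.18 × 11.15 × (N/1000)²
(N/1000)² = 88,775.7 / 124.657 = 712.1598
N = 1000 × √712.1598 ≈ 26,686.3

≈ 26690 RPM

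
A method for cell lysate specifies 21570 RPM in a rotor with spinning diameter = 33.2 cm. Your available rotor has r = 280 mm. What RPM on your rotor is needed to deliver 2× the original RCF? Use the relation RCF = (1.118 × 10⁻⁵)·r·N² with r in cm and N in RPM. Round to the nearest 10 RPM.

≈ 23490 RPM

Original rotor: r = 33.2 / 2 = 16.6 cm
RCF = 1.118 × 10⁻⁵ × r × N²
RCF_original = 1.118 × 10⁻⁵ × 16.6 × (21570)² = 1.118 × 10⁻⁵ × 16.6 × 465,264,900 ≈ 86,347.6 × g
Target RCF = 2 × 86,347.6 ≈ 172,695.2 × g
Your rotor: r = 280 mm = 28.0 cm
172,695.2 = 1.118 × 10⁻⁵ × 28 × N²
N² = 172,695.2 / (31.304 × 10⁻⁵) = 551,671,352
N ≈ √551,671,352 ≈ 23,487.7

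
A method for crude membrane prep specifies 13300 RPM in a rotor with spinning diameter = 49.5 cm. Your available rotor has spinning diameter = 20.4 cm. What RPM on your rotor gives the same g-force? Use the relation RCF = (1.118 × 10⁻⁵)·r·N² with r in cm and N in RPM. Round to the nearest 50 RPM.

Original rotor: r = 49.5 / 2 = 24.75 cm
RCF = 1.118 × 10⁻⁵ × r × N²
RCF_original = 1.118 × 10⁻⁵ × 24.75 × (13300)² = 1.118 × 10⁻⁵ × 24.75 × 176,890,000 ≈ 48,946.3 × g
Your rotor: r = 20.4 / 2 = 10.2 cm
48,946.3 = 1.118 × 10⁻⁵ × 10.2 × N²
N² = 48,946.3 / (11.4036 × 10⁻⁵) = 429,217,966
N ≈ √429,217,966 ≈ 20,717.6

20700 RPM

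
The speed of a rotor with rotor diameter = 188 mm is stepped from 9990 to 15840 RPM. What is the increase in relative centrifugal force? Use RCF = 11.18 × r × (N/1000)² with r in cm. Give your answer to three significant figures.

r = 188 mm / 2 = 94 mm = 9.4 cm
RCF₁ = 11.18 × 9.4 × (9.99)² = 11.18 × 9.4 × 99.8001 ≈ 10,488.2 × g
RCF₂ = 11.18 × 9.4 × (15.84)² = 11.18 × 9.4 × 250.9056 ≈ 26,368.2 × g
Increase = 26,368.2 − 10,488.2 = 15,880

15900 × g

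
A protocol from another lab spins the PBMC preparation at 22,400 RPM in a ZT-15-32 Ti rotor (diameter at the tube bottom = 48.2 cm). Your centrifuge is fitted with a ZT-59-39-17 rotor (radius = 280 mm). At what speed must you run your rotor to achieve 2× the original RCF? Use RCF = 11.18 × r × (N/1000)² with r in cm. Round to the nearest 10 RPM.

Original rotor: r = 48.2 / 2 = 24.1 cm
RCF_original = 11.18 × 24.1 × (22.4)² = 11.18 × 24.1 × 501.76 ≈ 135,193.2 × g
Target RCF = 2 × 135,193.2 ≈ 270,386.4 × g
Your rotor: r = 280 mm = 28.0 cm
270,386.4 = 11.18 × 28 × (N/1000)²
(N/1000)² = 270,386.4 / 313.04 = 863.7439
N = 1000 × √863.7439 ≈ 29,389.5

29390 RPM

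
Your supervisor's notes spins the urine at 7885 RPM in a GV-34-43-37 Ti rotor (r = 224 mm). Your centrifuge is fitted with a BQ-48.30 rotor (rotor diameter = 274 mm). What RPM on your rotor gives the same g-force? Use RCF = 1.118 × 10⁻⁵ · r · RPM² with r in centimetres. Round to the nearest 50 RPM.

Original rotor: r = 224 mm = 22.4 cm
RCF_original = 1.118 × 10⁻⁵ × 22.4 × (7885)² = 1.118 × 10⁻⁵ × 22.4 × 62,173,225 ≈ 15,570.2 × g
Your rotor: r = 274 mm / 2 = 137 mm = 13.7 cm
15,570.2 = 1.118 × 10⁻⁵ × 13.7 × N²
N² = 15,570.2 / (15.3166 × 10⁻⁵) = 101,655,720
N ≈ √101,655,720 ≈ 10,082.4

10100 RPM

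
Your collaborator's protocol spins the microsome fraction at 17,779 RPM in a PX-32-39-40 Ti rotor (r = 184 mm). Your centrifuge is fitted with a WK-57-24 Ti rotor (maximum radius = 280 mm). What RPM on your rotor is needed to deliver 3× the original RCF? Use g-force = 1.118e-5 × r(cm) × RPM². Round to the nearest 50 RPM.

24950 RPM

Original rotor: r = 184 mm = 18.4 cm
RCF_original = 1.118 × 10⁻⁵ × 18.4 × (17779)² = 1.118 × 10⁻⁵ × 18.4 × 316,092,841 ≈ 65,024.1 × g
Target RCF = 3 × 65,024.1 ≈ 195,072.3 × g
Your rotor: r = 280 mm = 28.0 cm
195,072.3 = 1.118 × 10⁻⁵ × 28 × N²
N² = 195,072.3 / (31.304 × 10⁻⁵) = 623,154,549
N ≈ √623,154,549 ≈ 24,963.1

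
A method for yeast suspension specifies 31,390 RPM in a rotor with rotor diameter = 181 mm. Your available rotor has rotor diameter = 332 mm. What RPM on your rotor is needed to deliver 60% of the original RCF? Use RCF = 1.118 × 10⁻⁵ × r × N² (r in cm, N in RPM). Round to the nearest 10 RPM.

Original rotor: r = 181 mm / 2 = 90.5 mm = 9.05 cm
RCF_original = 1.118 × 10⁻⁵ × 9.05 × (31390)² = 1.118 × 10⁻⁵ × 9.05 × 985,332,100 ≈ 99,694.9 × g
Target RCF = 0.6 × 99,694.9 ≈ 59,816.9 × g
Your rotor: r = 332 mm / 2 = 166 mm = 16.6 cm
59,816.9 = 1.118 × 10⁻⁵ × 16.6 × N²
N² = 59,816.9 / (18.5588 × 10⁻⁵) = 322,310,171
N ≈ √322,310,171 ≈ 17,953.0

17950 RPM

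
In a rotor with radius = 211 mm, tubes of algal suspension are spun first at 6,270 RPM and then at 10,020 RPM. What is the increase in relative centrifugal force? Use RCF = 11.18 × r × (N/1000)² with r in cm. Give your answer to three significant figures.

14400 × g

r = 211 mm = 21.1 cm
RCF₁ = 11.18 × 21.1 × (6.27)² = 11.18 × 21.1 × 39.3129 ≈ 9,273.8 × g
RCF₂ = 11.18 × 21.1 × (10.02)² = 11.18 × 21.1 × 100.4004 ≈ 23,684.3 × g
Increase = 23,684.3 − 9,273.8 = 14,410.5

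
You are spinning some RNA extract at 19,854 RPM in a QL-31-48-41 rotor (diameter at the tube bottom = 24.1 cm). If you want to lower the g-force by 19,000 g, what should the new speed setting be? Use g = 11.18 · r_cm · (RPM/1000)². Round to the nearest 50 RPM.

r = 24.1 / 2 = 12.05 cm
Current RCF = 11.18 × 12.05 × (19.854)² = 11.18 × 12.05 × 394.181316 ≈ 53,103.7 × g
Target RCF = 53,103.7 − 19,000 = 34,103.7 × g
(N/1000)² = 34,103.7 / 134.719 = 253.1469
N = 1000 × √253.1469 ≈ 15,910.6

N₂ ≈ 15900 RPM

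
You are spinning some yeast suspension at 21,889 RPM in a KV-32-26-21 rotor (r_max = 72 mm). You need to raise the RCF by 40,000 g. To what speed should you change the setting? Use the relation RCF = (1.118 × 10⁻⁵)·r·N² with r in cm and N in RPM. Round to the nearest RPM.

≈ 31242 RPM

r = 72 mm = 7.2 cm
Current RCF = 1.118 × 10⁻⁵ × 7.2 × (21889)² = 1.118 × 10⁻⁵ × 7.2 × 479,128,321 ≈ 38,567.9 × g
Target RCF = 38,567.9 + 40,000 = 78,567.9 × g
N² = 78,567.9 / (8.0496 × 10⁻⁵) = 976,047,257
N ≈ √976,047,257 ≈ 31,241.8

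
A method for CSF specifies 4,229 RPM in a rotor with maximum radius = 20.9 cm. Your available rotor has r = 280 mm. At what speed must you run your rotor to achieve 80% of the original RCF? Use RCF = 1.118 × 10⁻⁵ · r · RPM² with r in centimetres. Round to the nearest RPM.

RCF_original = 1.118 × 10⁻⁵ × 20.9 × (4229)² = 1.118 × 10⁻⁵ × 20.9 × 17,884,441 ≈ 4,178.9 × g
Target RCF = 0.8 × 4,178.9 ≈ 3,343.1 × g
Your rotor: r = 280 mm = 28.0 cm
3,343.1 = 1.118 × 10⁻⁵ × 28 × N²
N² = 3,343.1 / (31.304 × 10⁻⁵) = 10,679,466
N ≈ √10,679,466 ≈ 3,267.9

3268 RPM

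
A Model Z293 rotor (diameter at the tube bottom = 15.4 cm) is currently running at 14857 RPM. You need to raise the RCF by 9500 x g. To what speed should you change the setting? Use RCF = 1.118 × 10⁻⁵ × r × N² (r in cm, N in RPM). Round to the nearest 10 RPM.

18200 RPM

r = 15.4 / 2 = 7.7 cm
Current RCF = 1.118 × 10⁻⁵ × 7.7 × (14857)² = 1.118 × 10⁻⁵ × 7.7 × 220,730,449 ≈ 19,001.8 × g
Target RCF = 19,001.8 + 9,500 = 28,501.8 × g
N² = 28,501.8 / (8.6086 × 10⁻⁵) = 331,085,194
N ≈ √331,085,194 ≈ 18,195.7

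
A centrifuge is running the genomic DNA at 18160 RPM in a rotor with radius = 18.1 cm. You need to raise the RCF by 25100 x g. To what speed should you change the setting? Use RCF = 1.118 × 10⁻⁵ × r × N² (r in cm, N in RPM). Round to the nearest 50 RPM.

N₂ ≈ 21300 RPM

Current RCF = 1.118 × 10⁻⁵ × 18.1 × (18160)² = 1.118 × 10⁻⁵ × 18.1 × 329,785,600 ≈ 66,734.8 × g
Target RCF = 66,734.8 + 25,100 = 91,834.8 × g
N² = 91,834.8 / (20.2358 × 10⁻⁵) = 453,823,422
N ≈ √453,823,422 ≈ 21,303.1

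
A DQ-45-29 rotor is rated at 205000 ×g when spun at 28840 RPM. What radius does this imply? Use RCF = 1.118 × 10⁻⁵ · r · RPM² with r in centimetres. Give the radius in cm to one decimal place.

≈ 22.0 cm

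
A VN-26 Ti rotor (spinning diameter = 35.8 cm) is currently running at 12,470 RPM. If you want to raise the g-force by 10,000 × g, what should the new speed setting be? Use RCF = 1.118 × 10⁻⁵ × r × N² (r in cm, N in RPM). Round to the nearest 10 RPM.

N₂ ≈ 14330 RPM

r = 35.8 / 2 = 17.9 cm
Current RCF = 1.118 × 10⁻⁵ × 17.9 × (12470)² = 1.118 × 10⁻⁵ × 17.9 × 155,500,900 ≈ 31,119.2 × g
Target RCF = 31,119.2 + 10,000 = 41,119.2 × g
N² = 41,119.2 / (20.0122 × 10⁻⁵) = 205,470,663
N ≈ √205,470,663 ≈ 14,334.2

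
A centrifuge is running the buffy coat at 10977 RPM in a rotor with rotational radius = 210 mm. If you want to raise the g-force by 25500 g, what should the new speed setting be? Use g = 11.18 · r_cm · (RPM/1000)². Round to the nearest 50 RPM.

≈ 15150 RPM

r = 210 mm = 21.0 cm
Current RCF = 11.18 × 21 × (10.977)² = 11.18 × 21 × 120.494529 ≈ 28,289.7 × g
Target RCF = 28,289.7 + 25,500 = 53,789.7 × g
(N/1000)² = 53,789.7 / 234.78 = 229.1068
N = 1000 × √229.1068 ≈ 15,136.3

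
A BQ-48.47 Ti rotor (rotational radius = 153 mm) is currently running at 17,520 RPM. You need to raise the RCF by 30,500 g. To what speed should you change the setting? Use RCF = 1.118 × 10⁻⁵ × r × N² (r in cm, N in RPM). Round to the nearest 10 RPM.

r = 153 mm = 15.3 cm
Current RCF = 1.118 × 10⁻⁵ × 15.3 × (17520)² = 1.118 × 10⁻⁵ × 15.3 × 306,950,400 ≈ 52,505.1 × g
Target RCF = 52,505.1 + 30,500 = 83,005.1 × g
N² = 83,005.1 / (17.1054 × 10⁻⁵) = 485,256,703
N ≈ √485,256,703 ≈ 22,028.5

N₂ ≈ 22030 RPM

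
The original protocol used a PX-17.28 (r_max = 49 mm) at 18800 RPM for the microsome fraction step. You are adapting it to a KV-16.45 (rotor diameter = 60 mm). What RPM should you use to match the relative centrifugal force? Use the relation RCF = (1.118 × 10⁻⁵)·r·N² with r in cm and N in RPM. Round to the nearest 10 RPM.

Original rotor: r = 49 mm = 4.9 cm
RCF = 1.118 × 10⁻⁵ × r × N²
RCF_original = 1.118 × 10⁻⁵ × 4.9 × (18800)² = 1.118 × 10⁻⁵ × 4.9 × 353,440,000 ≈ 19,362.2 × g
Your rotor: r = 60 mm / 2 = 30 mm = 3 cm
19,362.2 = 1.118 × 10⁻⁵ × 3 × N²
N² = 19,362.2 / (3.354 × 10⁻⁵) = 577,286,822
N ≈ √577,286,822 ≈ 24,026.8

24030 RPM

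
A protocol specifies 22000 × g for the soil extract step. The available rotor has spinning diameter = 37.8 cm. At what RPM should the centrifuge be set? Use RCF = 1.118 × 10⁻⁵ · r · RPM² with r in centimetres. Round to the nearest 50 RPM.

r = 37.8 / 2 = 18.9 cm
22,000 = 1.118 × 10⁻⁵ × 18.9 × N²
N² = 22,000 / (21.1302 × 10⁻⁵) = 104,116,383
N ≈ √104,116,383 ≈ 10,203.7

N ≈ 10200 RPM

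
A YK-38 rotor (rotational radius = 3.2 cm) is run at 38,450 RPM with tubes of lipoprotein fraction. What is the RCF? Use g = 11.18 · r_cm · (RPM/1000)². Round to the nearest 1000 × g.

RCF = 11.18 × 3.2 × (38.45)² = 11.18 × 3.2 × 1,478.4025 ≈ 52,891.3 × g

53000 g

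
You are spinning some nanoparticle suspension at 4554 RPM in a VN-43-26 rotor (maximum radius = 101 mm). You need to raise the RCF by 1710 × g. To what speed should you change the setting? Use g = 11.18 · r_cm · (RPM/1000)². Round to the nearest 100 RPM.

r = 101 mm = 10.1 cm
Current RCF = 11.18 × 10.1 × (4.554)² = 11.18 × 10.1 × 20.738916 ≈ 2,341.8 × g
Target RCF = 2,341.8 + 1,710 = 4,051.8 × g
(N/1000)² = 4,051.8 / 112.918 = 35.88268
N = 1000 × √35.88268 ≈ 5,990.2

≈ 6000 RPM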